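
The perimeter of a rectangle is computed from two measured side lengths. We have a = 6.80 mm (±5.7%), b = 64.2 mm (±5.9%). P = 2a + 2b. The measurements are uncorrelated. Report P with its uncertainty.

142 ± 7.62 mm

Sums and differences: (δP)² = Σ (cᵢ δxᵢ)².
  (2·δa)² = 0.601;  (2·δb)² = 57.4
δP = √(58.0) = 7.62 mm
P = 142 mm.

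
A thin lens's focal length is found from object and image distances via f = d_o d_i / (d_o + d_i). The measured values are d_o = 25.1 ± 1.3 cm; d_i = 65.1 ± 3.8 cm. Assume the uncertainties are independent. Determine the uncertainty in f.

∂f/∂d_o = (d_i/(d_o+d_i))² = 0.521;  ∂f/∂d_i = (d_o/(d_o+d_i))² = 0.0774
δf = √((∂f/∂d_o · δd_o)² + (∂f/∂d_i · δd_i)²) = √(0.459 + 0.0866) = 0.738 cm

0.738 cm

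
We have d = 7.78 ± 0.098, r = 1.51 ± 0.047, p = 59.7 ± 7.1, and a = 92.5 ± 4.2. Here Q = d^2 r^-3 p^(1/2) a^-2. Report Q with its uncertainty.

Since Q is a product/quotient, work with relative uncertainties:
  (2·δd/d)² = (2×0.0126)² = 0.000635;  (-3·δr/r)² = (-3×0.0311)² = 0.00872;  (½·δp/p)² = (0.5×0.119)² = 0.00354;  (-2·δa/a)² = (-2×0.0454)² = 0.00825
δQ/Q = √(0.0211) = 0.145
Q = 0.0159, so δQ = 0.145 × 0.0159 = 0.00231.

0.0159 ± 0.00231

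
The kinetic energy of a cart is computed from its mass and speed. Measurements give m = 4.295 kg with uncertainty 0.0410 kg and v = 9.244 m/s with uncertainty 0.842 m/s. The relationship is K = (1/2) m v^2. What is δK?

Products/powers → add relative errors in quadrature, weighted by exponent:
  (1·δm/m)² = (1×0.00955)² = 9.11e-05;  (2·δv/v)² = (2×0.0911)² = 0.0332
δK/K = √(0.0333) = 0.182
K = 183.5 J, so δK = 0.182 × 183.5 = 33.5 J.

33.5 J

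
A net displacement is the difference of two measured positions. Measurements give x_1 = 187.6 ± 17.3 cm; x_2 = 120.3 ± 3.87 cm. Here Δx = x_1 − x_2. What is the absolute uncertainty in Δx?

17.7 cm

Sums and differences: (δΔx)² = Σ (cᵢ δxᵢ)².
  (δx_1)² = 299;  (δx_2)² = 15.0
δΔx = √(314) = 17.7 cm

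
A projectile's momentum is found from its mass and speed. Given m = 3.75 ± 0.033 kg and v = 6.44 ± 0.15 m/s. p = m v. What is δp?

Products/powers → add relative errors in quadrature, weighted by exponent:
  (1·δm/m)² = (1×0.00880)² = 7.74e-05;  (1·δv/v)² = (1×0.0233)² = 0.000543
δp/p = √(0.000620) = 0.0249
p = 24.2 kg·m/s, so δp = 0.0249 × 24.2 = 0.601 kg·m/s.

0.601 kg·m/s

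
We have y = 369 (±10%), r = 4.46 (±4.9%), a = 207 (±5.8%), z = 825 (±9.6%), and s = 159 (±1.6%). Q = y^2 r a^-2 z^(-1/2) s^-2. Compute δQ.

Since Q is a product/quotient, work with relative uncertainties:
  (2·δy/y)² = (2×0.100)² = 0.0400;  (1·δr/r)² = (1×0.0490)² = 0.00240;  (-2·δa/a)² = (-2×0.0580)² = 0.0135;  (−½·δz/z)² = (-0.5×0.0960)² = 0.00230;  (-2·δs/s)² = (-2×0.0160)² = 0.00102
δQ/Q = √(0.0592) = 0.243
Q = 1.95e-05, so δQ = 0.243 × 1.95e-05 = 4.75e-06.

4.75e-06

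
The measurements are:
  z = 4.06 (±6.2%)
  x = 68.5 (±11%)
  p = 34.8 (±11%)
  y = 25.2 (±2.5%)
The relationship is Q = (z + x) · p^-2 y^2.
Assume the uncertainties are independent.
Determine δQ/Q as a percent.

24.8%

Let u = z + x = 72.6. δu = √(δz² + δx²) = √(0.0634 + 56.8) = 7.54, so δu/u = 0.104.
Q is then a monomial in u, p, y:
δQ/Q = √((δu/u)² + (-2·δp/p)² + (2·δy/y)²) = √(0.0108 + 0.0484 + 0.00250) = 0.248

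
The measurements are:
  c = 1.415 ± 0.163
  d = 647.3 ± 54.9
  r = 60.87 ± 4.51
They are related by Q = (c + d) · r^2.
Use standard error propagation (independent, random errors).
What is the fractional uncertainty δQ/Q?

Let u = c + d = 648.7. δu = √(δc² + δd²) = √(0.0266 + 3010) = 54.9, so δu/u = 0.0846.
Q is then a monomial in u, r:
δQ/Q = √((δu/u)² + (2·δr/r)²) = √(0.00716 + 0.0220) = 0.171

0.171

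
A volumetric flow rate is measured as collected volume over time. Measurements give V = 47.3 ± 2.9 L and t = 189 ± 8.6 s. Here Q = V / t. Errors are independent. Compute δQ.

0.0191 L/s

Relative error in a monomial: (δQ/Q)² = Σ (nᵢ · δxᵢ/xᵢ)².
  (1·δV/V)² = (1×0.0613)² = 0.00376;  (-1·δt/t)² = (-1×0.0455)² = 0.00207
δQ/Q = √(0.00583) = 0.0764
Q = 0.250 L/s, so δQ = 0.0764 × 0.250 = 0.0191 L/s.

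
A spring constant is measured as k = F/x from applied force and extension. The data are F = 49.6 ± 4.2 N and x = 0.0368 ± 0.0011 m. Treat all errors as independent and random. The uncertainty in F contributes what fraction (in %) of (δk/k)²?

88.9%

(δk/k)² = (1·δF/F)² + (-1·δx/x)²
  F term: (1×0.0847)² = 0.00717
  x term: (-1×0.0299)² = 0.000893
Total = 0.00806. Share from F = 0.00717/0.00806 = 0.889.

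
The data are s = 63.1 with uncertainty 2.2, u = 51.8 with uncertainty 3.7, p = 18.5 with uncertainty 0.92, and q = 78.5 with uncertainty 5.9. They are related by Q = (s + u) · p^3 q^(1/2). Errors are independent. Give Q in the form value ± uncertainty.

(6.45 ± 1.02) × 10^6

Let w = s + u = 115. δw = √(δs² + δu²) = √(4.84 + 13.7) = 4.30, so δw/w = 0.0375.
Q is then a monomial in w, p, q:
δQ/Q = √((δw/w)² + (3·δp/p)² + (½·δq/q)²) = √(0.00140 + 0.0223 + 0.00141) = 0.158
Q = 6.45e+06, so δQ = 0.158 × 6.45e+06 = 1.02e+06.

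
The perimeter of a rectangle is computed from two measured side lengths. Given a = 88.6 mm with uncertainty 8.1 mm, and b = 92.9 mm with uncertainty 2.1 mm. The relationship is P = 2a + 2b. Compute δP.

Each term contributes (cᵢ δxᵢ)² to (δP)²:
  (2·δa)² = 262;  (2·δb)² = 17.6
δP = √(280) = 16.7 mm

16.7 mm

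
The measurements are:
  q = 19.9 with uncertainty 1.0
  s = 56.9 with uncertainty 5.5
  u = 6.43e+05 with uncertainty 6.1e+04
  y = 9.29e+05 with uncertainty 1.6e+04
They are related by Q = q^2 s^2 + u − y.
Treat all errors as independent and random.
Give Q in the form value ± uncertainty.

(9.96 ± 2.86) × 10^5

Let p = q^2·s^2 = 1.28e+06. δp/p = √((2·δq/q)² + (2·δs/s)²) = √(0.0101 + 0.0374) = 0.218, so δp = 2.79e+05.
Q = p + u − y: δQ = √(δp² + δu² + δy²) = √(7.8e+10 + 3.72e+09 + 2.56e+08) = 2.86e+05
Q = 9.96e+05.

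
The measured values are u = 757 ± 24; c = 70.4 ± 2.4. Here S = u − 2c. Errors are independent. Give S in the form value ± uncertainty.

616 ± 24.5

For a sum/difference, combine absolute errors in quadrature:
  (δu)² = 576;  (2·δc)² = 23.0
δS = √(599) = 24.5
S = 616.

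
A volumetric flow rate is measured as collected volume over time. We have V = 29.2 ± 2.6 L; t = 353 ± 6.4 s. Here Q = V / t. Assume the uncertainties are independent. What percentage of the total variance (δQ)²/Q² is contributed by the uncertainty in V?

(δQ/Q)² = (1·δV/V)² + (-1·δt/t)²
  V term: (1×0.0890)² = 0.00793
  t term: (-1×0.0181)² = 0.000329
Total = 0.00826. Share from V = 0.00793/0.00826 = 0.960.

96.0%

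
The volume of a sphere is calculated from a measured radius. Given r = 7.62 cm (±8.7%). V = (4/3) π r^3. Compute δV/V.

For a monomial V ∝ r^3, fractional errors add in quadrature:
  (3·δr/r)² = (3×0.0870)² = 0.0681
δV/V = √(0.0681) = 0.261

0.261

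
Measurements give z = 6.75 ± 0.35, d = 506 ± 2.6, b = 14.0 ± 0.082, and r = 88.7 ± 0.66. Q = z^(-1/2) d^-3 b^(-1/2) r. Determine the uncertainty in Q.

Q is a product of powers, so relative uncertainties combine in quadrature:
  (−½·δz/z)² = (-0.5×0.0519)² = 0.000672;  (-3·δd/d)² = (-3×0.00514)² = 0.000238;  (−½·δb/b)² = (-0.5×0.00586)² = 8.58e-06;  (1·δr/r)² = (1×0.00744)² = 5.54e-05
δQ/Q = √(0.000974) = 0.0312
Q = 7.04e-08, so δQ = 0.0312 × 7.04e-08 = 2.2e-09.

2.2e-09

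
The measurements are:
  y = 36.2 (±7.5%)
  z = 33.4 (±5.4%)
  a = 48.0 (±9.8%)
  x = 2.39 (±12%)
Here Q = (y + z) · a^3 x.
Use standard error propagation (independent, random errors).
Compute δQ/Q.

Let u = y + z = 69.6. δu = √(δy² + δz²) = √(7.37 + 3.25) = 3.26, so δu/u = 0.0468.
Q is then a monomial in u, a, x:
δQ/Q = √((δu/u)² + (3·δa/a)² + (1·δx/x)²) = √(0.00219 + 0.0864 + 0.0144) = 0.321

0.321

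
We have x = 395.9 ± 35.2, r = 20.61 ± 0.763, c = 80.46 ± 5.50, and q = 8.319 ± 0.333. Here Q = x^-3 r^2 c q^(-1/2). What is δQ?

Q is a product of powers, so relative uncertainties combine in quadrature:
  (-3·δx/x)² = (-3×0.0889)² = 0.0711;  (2·δr/r)² = (2×0.0370)² = 0.00548;  (1·δc/c)² = (1×0.0684)² = 0.00467;  (−½·δq/q)² = (-0.5×0.0400)² = 0.000401
δQ/Q = √(0.0817) = 0.286
Q = 0.0001910, so δQ = 0.286 × 0.0001910 = 5.46e-05.

5.46e-05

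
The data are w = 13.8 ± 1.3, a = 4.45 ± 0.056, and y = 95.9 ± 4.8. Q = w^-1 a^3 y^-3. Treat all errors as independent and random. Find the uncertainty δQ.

Since Q is a product/quotient, work with relative uncertainties:
  (-1·δw/w)² = (-1×0.0942)² = 0.00887;  (3·δa/a)² = (3×0.0126)² = 0.00143;  (-3·δy/y)² = (-3×0.0501)² = 0.0225
δQ/Q = √(0.0328) = 0.181
Q = 7.24e-06, so δQ = 0.181 × 7.24e-06 = 1.31e-06.

1.31e-06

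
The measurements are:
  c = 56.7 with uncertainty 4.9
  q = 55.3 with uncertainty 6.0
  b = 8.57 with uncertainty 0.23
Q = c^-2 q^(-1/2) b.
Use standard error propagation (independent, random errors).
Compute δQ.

Q is a product of powers, so relative uncertainties combine in quadrature:
  (-2·δc/c)² = (-2×0.0864)² = 0.0299;  (−½·δq/q)² = (-0.5×0.108)² = 0.00294;  (1·δb/b)² = (1×0.0268)² = 0.000720
δQ/Q = √(0.0335) = 0.183
Q = 0.000358, so δQ = 0.183 × 0.000358 = 6.56e-05.

6.56e-05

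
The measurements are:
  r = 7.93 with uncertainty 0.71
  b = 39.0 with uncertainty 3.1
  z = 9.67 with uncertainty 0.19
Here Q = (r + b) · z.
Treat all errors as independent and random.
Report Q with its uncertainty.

Let u = r + b = 46.9. δu = √(δr² + δb²) = √(0.504 + 9.61) = 3.18, so δu/u = 0.0678.
Q is then a monomial in u, z:
δQ/Q = √((δu/u)² + (1·δz/z)²) = √(0.00459 + 0.000386) = 0.0706
Q = 454, so δQ = 0.0706 × 454 = 32.0.

454 ± 32.0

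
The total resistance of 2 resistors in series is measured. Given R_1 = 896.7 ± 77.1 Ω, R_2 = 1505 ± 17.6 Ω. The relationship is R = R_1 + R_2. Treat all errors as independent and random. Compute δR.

79.1 Ω

Absolute uncertainties add in quadrature for a linear combination:
  (δR_1)² = 5940;  (δR_2)² = 310
δR = √(6250) = 79.1 Ω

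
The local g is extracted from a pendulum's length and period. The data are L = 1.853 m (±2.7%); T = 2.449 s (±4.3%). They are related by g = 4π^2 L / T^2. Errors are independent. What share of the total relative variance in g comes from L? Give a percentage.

(δg/g)² = (1·δL/L)² + (-2·δT/T)²
  L term: (1×0.0270)² = 0.000729
  T term: (-2×0.0430)² = 0.00740
Total = 0.00812. Share from L = 0.000729/0.00812 = 0.0897.

8.97%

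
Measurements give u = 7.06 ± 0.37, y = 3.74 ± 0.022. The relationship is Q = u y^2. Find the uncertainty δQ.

5.30

Since Q is a product/quotient, work with relative uncertainties:
  (1·δu/u)² = (1×0.0524)² = 0.00275;  (2·δy/y)² = (2×0.00588)² = 0.000138
δQ/Q = √(0.00288) = 0.0537
Q = 98.8, so δQ = 0.0537 × 98.8 = 5.30.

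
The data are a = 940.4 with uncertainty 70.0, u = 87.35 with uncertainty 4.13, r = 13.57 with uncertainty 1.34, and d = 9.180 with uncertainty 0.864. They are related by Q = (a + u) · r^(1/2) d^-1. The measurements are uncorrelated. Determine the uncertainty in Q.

52.1

Let w = a + u = 1028. δw = √(δa² + δu²) = √(4900 + 17.1) = 70.1, so δw/w = 0.0682.
Q is then a monomial in w, r, d:
δQ/Q = √((δw/w)² + (½·δr/r)² + (-1·δd/d)²) = √(0.00466 + 0.00244 + 0.00886) = 0.126
Q = 412.4, so δQ = 0.126 × 412.4 = 52.1.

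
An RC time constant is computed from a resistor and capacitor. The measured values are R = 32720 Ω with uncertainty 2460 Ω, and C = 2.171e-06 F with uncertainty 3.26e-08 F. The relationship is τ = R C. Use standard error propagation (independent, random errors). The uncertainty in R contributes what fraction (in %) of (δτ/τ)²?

96.2%

(δτ/τ)² = (1·δR/R)² + (1·δC/C)²
  R term: (1×0.0752)² = 0.00565
  C term: (1×0.0150)² = 0.000225
Total = 0.00588. Share from R = 0.00565/0.00588 = 0.962.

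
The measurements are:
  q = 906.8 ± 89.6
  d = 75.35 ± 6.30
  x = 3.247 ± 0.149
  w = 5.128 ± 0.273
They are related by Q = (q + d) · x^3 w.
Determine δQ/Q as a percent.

Let u = q + d = 982.1. δu = √(δq² + δd²) = √(8030 + 39.7) = 89.8, so δu/u = 0.0915.
Q is then a monomial in u, x, w:
δQ/Q = √((δu/u)² + (3·δx/x)² + (1·δw/w)²) = √(0.00836 + 0.0190 + 0.00283) = 0.174

17.4%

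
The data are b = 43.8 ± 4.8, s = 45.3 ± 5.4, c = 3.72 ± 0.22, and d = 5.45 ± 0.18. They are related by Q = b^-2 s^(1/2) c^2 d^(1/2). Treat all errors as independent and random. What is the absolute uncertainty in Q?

Relative error in a monomial: (δQ/Q)² = Σ (nᵢ · δxᵢ/xᵢ)².
  (-2·δb/b)² = (-2×0.110)² = 0.0480;  (½·δs/s)² = (0.5×0.119)² = 0.00355;  (2·δc/c)² = (2×0.0591)² = 0.0140;  (½·δd/d)² = (0.5×0.0330)² = 0.000273
δQ/Q = √(0.0659) = 0.257
Q = 0.113, so δQ = 0.257 × 0.113 = 0.0291.

0.0291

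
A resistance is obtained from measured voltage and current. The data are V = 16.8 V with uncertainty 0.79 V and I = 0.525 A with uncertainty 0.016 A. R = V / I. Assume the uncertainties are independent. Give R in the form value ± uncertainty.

For a monomial R ∝ V, I^-1, fractional errors add in quadrature:
  (1·δV/V)² = (1×0.0470)² = 0.00221;  (-1·δI/I)² = (-1×0.0305)² = 0.000929
δR/R = √(0.00314) = 0.0560
R = 32.0 Ω, so δR = 0.0560 × 32.0 = 1.79 Ω.

32.0 ± 1.79 Ω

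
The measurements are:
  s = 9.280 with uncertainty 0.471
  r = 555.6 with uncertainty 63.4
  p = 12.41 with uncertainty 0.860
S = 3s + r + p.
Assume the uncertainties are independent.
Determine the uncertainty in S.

63.4

Sums and differences: (δS)² = Σ (cᵢ δxᵢ)².
  (3·δs)² = 2.00;  (δr)² = 4020;  (δp)² = 0.740
δS = √(4020) = 63.4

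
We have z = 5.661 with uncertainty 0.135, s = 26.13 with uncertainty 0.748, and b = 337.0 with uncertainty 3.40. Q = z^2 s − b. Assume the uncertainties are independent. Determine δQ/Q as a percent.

9.33%

Let p = z^2·s = 837.4. δp/p = √((2·δz/z)² + (1·δs/s)²) = √(0.00227 + 0.000819) = 0.0556, so δp = 46.6.
Q = p − b: δQ = √(δp² + δb²) = √(2170 + 11.6) = 46.7
Q = 500.4, so δQ/Q = 46.7/500.4 = 0.0933.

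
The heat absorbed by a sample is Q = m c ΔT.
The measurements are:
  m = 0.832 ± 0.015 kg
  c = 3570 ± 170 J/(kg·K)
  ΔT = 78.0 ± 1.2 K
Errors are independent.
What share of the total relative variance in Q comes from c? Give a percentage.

(δQ/Q)² = (1·δm/m)² + (1·δc/c)² + (1·δΔT/ΔT)²
  m term: (1×0.0180)² = 0.000325
  c term: (1×0.0476)² = 0.00227
  ΔT term: (1×0.0154)² = 0.000237
Total = 0.00283. Share from c = 0.00227/0.00283 = 0.801.

80.1%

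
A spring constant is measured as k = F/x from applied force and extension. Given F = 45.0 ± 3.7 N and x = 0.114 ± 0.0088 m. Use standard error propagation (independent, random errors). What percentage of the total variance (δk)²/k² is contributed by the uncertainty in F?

(δk/k)² = (1·δF/F)² + (-1·δx/x)²
  F term: (1×0.0822)² = 0.00676
  x term: (-1×0.0772)² = 0.00596
Total = 0.0127. Share from F = 0.00676/0.0127 = 0.532.

53.2%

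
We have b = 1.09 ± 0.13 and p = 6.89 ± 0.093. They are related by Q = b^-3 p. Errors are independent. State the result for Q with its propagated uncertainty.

Products/powers → add relative errors in quadrature, weighted by exponent:
  (-3·δb/b)² = (-3×0.119)² = 0.128;  (1·δp/p)² = (1×0.0135)² = 0.000182
δQ/Q = √(0.128) = 0.358
Q = 5.32, so δQ = 0.358 × 5.32 = 1.90.

5.32 ± 1.90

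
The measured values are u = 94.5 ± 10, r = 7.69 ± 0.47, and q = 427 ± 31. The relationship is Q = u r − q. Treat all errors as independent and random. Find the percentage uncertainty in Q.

Let p = u·r = 727. δp/p = √((1·δu/u)² + (1·δr/r)²) = √(0.0112 + 0.00374) = 0.122, so δp = 88.8.
Q = p − q: δQ = √(δp² + δq²) = √(7890 + 961) = 94.1
Q = 300, so δQ/Q = 94.1/300 = 0.314.

31.4%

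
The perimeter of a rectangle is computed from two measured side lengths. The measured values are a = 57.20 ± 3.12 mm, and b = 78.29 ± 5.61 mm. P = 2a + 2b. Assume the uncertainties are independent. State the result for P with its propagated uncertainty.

271.0 ± 12.8 mm

P is a linear combination, so absolute uncertainties add in quadrature:
  (2·δa)² = 38.9;  (2·δb)² = 126
δP = √(165) = 12.8 mm
P = 271.0 mm.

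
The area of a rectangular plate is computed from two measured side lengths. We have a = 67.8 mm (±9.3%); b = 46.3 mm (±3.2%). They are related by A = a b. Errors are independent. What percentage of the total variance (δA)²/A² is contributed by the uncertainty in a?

89.4%

(δA/A)² = (1·δa/a)² + (1·δb/b)²
  a term: (1×0.0930)² = 0.00865
  b term: (1×0.0320)² = 0.00102
Total = 0.00967. Share from a = 0.00865/0.00967 = 0.894.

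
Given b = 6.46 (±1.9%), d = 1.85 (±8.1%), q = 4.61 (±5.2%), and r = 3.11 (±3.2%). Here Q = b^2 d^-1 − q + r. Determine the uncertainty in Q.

Let p = b^2·d^-1 = 22.6. δp/p = √((2·δb/b)² + (-1·δd/d)²) = √(0.00144 + 0.00656) = 0.0895, so δp = 2.02.
Q = p − q + r: δQ = √(δp² + δq² + δr²) = √(4.07 + 0.0575 + 0.00990) = 2.03

2.03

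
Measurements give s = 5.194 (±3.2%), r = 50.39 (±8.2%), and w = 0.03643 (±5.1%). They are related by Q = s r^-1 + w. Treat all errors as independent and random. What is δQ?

0.00926

Let p = s·r^-1 = 0.1031. δp/p = √((1·δs/s)² + (-1·δr/r)²) = √(0.00102 + 0.00672) = 0.0880, so δp = 0.00907.
Q = p + w: δQ = √(δp² + δw²) = √(8.23e-05 + 3.45e-06) = 0.00926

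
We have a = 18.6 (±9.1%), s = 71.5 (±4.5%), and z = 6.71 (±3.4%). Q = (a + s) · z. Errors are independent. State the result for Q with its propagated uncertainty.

Let u = a + s = 90.1. δu = √(δa² + δs²) = √(2.86 + 10.4) = 3.64, so δu/u = 0.0404.
Q is then a monomial in u, z:
δQ/Q = √((δu/u)² + (1·δz/z)²) = √(0.00163 + 0.00116) = 0.0528
Q = 605, so δQ = 0.0528 × 605 = 31.9.

605 ± 31.9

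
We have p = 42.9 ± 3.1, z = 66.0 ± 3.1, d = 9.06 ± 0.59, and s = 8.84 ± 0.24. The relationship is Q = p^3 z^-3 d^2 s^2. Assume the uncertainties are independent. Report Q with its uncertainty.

Each factor contributes (exponent × relative error)² to (δQ/Q)²:
  (3·δp/p)² = (3×0.0723)² = 0.0470;  (-3·δz/z)² = (-3×0.0470)² = 0.0199;  (2·δd/d)² = (2×0.0651)² = 0.0170;  (2·δs/s)² = (2×0.0271)² = 0.00295
δQ/Q = √(0.0868) = 0.295
Q = 1760, so δQ = 0.295 × 1760 = 519.

1760 ± 519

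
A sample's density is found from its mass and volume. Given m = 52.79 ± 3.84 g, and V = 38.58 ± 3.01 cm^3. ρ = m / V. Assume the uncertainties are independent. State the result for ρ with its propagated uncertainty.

Relative error in a monomial: (δρ/ρ)² = Σ (nᵢ · δxᵢ/xᵢ)².
  (1·δm/m)² = (1×0.0727)² = 0.00529;  (-1·δV/V)² = (-1×0.0780)² = 0.00609
δρ/ρ = √(0.0114) = 0.107
ρ = 1.368 g/cm^3, so δρ = 0.107 × 1.368 = 0.146 g/cm^3.

1.368 ± 0.146 g/cm^3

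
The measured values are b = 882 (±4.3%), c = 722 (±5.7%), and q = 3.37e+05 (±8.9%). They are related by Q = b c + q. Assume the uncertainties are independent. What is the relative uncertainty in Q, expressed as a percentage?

Let p = b·c = 6.37e+05. δp/p = √((1·δb/b)² + (1·δc/c)²) = √(0.00185 + 0.00325) = 0.0714, so δp = 45500.
Q = p + q: δQ = √(δp² + δq²) = √(2.07e+09 + 9e+08) = 54500
Q = 9.74e+05, so δQ/Q = 54500/9.74e+05 = 0.0559.

5.59%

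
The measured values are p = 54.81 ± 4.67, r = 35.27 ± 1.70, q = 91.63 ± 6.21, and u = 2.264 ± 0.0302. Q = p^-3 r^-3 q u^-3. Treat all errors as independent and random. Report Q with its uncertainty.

(1.093 ± 0.332) × 10^-9

For a monomial Q ∝ p^-3, r^-3, q, u^-3, fractional errors add in quadrature:
  (-3·δp/p)² = (-3×0.0852)² = 0.0653;  (-3·δr/r)² = (-3×0.0482)² = 0.0209;  (1·δq/q)² = (1×0.0678)² = 0.00459;  (-3·δu/u)² = (-3×0.0133)² = 0.00160
δQ/Q = √(0.0924) = 0.304
Q = 1.093e-09, so δQ = 0.304 × 1.093e-09 = 3.32e-10.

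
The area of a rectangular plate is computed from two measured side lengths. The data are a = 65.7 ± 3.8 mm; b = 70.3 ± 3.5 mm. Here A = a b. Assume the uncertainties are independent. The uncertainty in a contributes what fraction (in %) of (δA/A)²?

57.4%

(δA/A)² = (1·δa/a)² + (1·δb/b)²
  a term: (1×0.0578)² = 0.00335
  b term: (1×0.0498)² = 0.00248
Total = 0.00582. Share from a = 0.00335/0.00582 = 0.574.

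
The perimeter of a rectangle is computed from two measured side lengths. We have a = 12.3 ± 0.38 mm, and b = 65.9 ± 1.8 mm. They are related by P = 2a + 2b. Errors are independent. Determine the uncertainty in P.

3.68 mm

Absolute uncertainties add in quadrature for a linear combination:
  (2·δa)² = 0.578;  (2·δb)² = 13.0
δP = √(13.5) = 3.68 mm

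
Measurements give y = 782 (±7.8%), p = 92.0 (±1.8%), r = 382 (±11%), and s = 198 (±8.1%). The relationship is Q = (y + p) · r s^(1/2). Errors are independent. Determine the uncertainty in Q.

6.41e+05

Let u = y + p = 874. δu = √(δy² + δp²) = √(3720 + 2.74) = 61.0, so δu/u = 0.0698.
Q is then a monomial in u, r, s:
δQ/Q = √((δu/u)² + (1·δr/r)² + (½·δs/s)²) = √(0.00487 + 0.0121 + 0.00164) = 0.136
Q = 4.7e+06, so δQ = 0.136 × 4.7e+06 = 6.41e+05.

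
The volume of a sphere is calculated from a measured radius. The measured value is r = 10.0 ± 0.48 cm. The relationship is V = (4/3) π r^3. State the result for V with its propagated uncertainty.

V ∝ r^3, so δV/V = |3| · δr/r = 3 × 0.0480 = 0.144.
V = 4190 cm^3, so δV = 0.144 × 4190 = 603 cm^3.

4190 ± 603 cm^3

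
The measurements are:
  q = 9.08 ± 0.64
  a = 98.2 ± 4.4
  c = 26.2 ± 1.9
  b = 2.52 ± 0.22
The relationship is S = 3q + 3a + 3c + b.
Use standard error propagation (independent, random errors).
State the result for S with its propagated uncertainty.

403 ± 14.5

Sums and differences: (δS)² = Σ (cᵢ δxᵢ)².
  (3·δq)² = 3.69;  (3·δa)² = 174;  (3·δc)² = 32.5;  (δb)² = 0.0484
δS = √(210) = 14.5
S = 403.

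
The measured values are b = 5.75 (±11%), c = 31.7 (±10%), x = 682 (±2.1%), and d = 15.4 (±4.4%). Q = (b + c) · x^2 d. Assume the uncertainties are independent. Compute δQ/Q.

0.106

Let u = b + c = 37.5. δu = √(δb² + δc²) = √(0.400 + 10.0) = 3.23, so δu/u = 0.0863.
Q is then a monomial in u, x, d:
δQ/Q = √((δu/u)² + (2·δx/x)² + (1·δd/d)²) = √(0.00745 + 0.00176 + 0.00194) = 0.106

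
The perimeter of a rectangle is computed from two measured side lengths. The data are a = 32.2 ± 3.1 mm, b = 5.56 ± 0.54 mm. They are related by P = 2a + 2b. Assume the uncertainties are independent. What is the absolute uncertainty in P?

6.29 mm

For a sum/difference, combine absolute errors in quadrature:
  (2·δa)² = 38.4;  (2·δb)² = 1.17
δP = √(39.6) = 6.29 mm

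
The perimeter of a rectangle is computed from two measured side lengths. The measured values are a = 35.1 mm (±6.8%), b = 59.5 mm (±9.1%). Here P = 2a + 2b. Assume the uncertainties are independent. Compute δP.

11.8 mm

Each term contributes (cᵢ δxᵢ)² to (δP)²:
  (2·δa)² = 22.8;  (2·δb)² = 117
δP = √(140) = 11.8 mm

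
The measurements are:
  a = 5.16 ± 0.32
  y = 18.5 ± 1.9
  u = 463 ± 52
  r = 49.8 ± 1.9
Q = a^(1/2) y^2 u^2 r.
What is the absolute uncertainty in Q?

2.56e+09

Since Q is a product/quotient, work with relative uncertainties:
  (½·δa/a)² = (0.5×0.0620)² = 0.000961;  (2·δy/y)² = (2×0.103)² = 0.0422;  (2·δu/u)² = (2×0.112)² = 0.0505;  (1·δr/r)² = (1×0.0382)² = 0.00146
δQ/Q = √(0.0951) = 0.308
Q = 8.3e+09, so δQ = 0.308 × 8.3e+09 = 2.56e+09.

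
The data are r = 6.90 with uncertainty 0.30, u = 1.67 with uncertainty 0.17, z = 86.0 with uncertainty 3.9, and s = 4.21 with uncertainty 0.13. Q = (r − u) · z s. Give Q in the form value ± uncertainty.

1890 ± 162

Let w = r − u = 5.23. δw = √(δr² + δu²) = √(0.0900 + 0.0289) = 0.345, so δw/w = 0.0659.
Q is then a monomial in w, z, s:
δQ/Q = √((δw/w)² + (1·δz/z)² + (1·δs/s)²) = √(0.00435 + 0.00206 + 0.000954) = 0.0858
Q = 1890, so δQ = 0.0858 × 1890 = 162.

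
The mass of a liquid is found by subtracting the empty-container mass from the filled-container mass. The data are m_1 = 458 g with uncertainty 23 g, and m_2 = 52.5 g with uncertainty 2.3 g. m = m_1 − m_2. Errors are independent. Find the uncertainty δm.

23.1 g

Sums and differences: (δm)² = Σ (cᵢ δxᵢ)².
  (δm_1)² = 529;  (δm_2)² = 5.29
δm = √(534) = 23.1 g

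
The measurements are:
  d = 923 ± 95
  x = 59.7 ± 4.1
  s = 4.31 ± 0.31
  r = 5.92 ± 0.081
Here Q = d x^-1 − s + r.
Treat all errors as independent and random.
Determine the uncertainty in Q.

1.94

Let p = d·x^-1 = 15.5. δp/p = √((1·δd/d)² + (-1·δx/x)²) = √(0.0106 + 0.00472) = 0.124, so δp = 1.91.
Q = p − s + r: δQ = √(δp² + δs² + δr²) = √(3.66 + 0.0961 + 0.00656) = 1.94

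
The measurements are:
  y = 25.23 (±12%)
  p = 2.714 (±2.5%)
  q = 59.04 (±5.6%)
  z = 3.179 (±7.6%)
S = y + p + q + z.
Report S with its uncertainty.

90.16 ± 4.49

Sums and differences: (δS)² = Σ (cᵢ δxᵢ)².
  (δy)² = 9.17;  (δp)² = 0.00460;  (δq)² = 10.9;  (δz)² = 0.0584
δS = √(20.2) = 4.49
S = 90.16.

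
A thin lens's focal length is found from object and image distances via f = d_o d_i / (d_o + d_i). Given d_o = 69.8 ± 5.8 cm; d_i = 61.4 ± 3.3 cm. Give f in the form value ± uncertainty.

∂f/∂d_o = (d_i/(d_o+d_i))² = 0.219;  ∂f/∂d_i = (d_o/(d_o+d_i))² = 0.283
δf = √((∂f/∂d_o · δd_o)² + (∂f/∂d_i · δd_i)²) = √(1.61 + 0.872) = 1.58 cm
f = 32.7 cm.

32.7 ± 1.58 cm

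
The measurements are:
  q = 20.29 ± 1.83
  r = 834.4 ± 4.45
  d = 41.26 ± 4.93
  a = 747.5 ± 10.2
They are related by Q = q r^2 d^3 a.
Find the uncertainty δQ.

Each factor contributes (exponent × relative error)² to (δQ/Q)²:
  (1·δq/q)² = (1×0.0902)² = 0.00813;  (2·δr/r)² = (2×0.00533)² = 0.000114;  (3·δd/d)² = (3×0.119)² = 0.128;  (1·δa/a)² = (1×0.0136)² = 0.000186
δQ/Q = √(0.137) = 0.370
Q = 7.417e+14, so δQ = 0.370 × 7.417e+14 = 2.74e+14.

2.74e+14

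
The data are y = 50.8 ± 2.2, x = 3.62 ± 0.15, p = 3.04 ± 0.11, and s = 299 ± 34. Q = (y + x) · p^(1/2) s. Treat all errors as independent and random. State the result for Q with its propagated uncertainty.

Let u = y + x = 54.4. δu = √(δy² + δx²) = √(4.84 + 0.0225) = 2.21, so δu/u = 0.0405.
Q is then a monomial in u, p, s:
δQ/Q = √((δu/u)² + (½·δp/p)² + (1·δs/s)²) = √(0.00164 + 0.000327 + 0.0129) = 0.122
Q = 28400, so δQ = 0.122 × 28400 = 3460.

28400 ± 3460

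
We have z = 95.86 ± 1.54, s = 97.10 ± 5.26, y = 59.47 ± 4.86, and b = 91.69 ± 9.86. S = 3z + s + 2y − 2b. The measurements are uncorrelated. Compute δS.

23.1

Sums and differences: (δS)² = Σ (cᵢ δxᵢ)².
  (3·δz)² = 21.3;  (δs)² = 27.7;  (2·δy)² = 94.5;  (2·δb)² = 389
δS = √(532) = 23.1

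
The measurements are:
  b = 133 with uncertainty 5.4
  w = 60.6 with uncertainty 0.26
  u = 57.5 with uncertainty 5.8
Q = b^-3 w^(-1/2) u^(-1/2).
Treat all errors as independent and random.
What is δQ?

9.49e-10

Relative error in a monomial: (δQ/Q)² = Σ (nᵢ · δxᵢ/xᵢ)².
  (-3·δb/b)² = (-3×0.0406)² = 0.0148;  (−½·δw/w)² = (-0.5×0.00429)² = 4.6e-06;  (−½·δu/u)² = (-0.5×0.101)² = 0.00254
δQ/Q = √(0.0174) = 0.132
Q = 7.2e-09, so δQ = 0.132 × 7.2e-09 = 9.49e-10.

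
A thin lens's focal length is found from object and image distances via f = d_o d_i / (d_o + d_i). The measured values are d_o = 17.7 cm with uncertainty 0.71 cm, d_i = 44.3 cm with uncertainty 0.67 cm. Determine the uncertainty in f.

∂f/∂d_o = (d_i/(d_o+d_i))² = 0.511;  ∂f/∂d_i = (d_o/(d_o+d_i))² = 0.0815
δf = √((∂f/∂d_o · δd_o)² + (∂f/∂d_i · δd_i)²) = √(0.131 + 0.00298) = 0.367 cm

0.367 cm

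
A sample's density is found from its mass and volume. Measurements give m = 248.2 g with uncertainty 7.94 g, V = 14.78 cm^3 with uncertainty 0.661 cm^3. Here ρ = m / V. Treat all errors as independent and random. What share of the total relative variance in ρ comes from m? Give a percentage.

(δρ/ρ)² = (1·δm/m)² + (-1·δV/V)²
  m term: (1×0.0320)² = 0.00102
  V term: (-1×0.0447)² = 0.00200
Total = 0.00302. Share from m = 0.00102/0.00302 = 0.338.

33.8%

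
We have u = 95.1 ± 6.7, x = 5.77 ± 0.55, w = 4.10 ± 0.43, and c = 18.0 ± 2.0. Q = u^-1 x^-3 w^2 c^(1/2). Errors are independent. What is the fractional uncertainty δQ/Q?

0.366

For a monomial Q ∝ u^-1, x^-3, w^2, c^(1/2), fractional errors add in quadrature:
  (-1·δu/u)² = (-1×0.0705)² = 0.00496;  (-3·δx/x)² = (-3×0.0953)² = 0.0818;  (2·δw/w)² = (2×0.105)² = 0.0440;  (½·δc/c)² = (0.5×0.111)² = 0.00309
δQ/Q = √(0.134) = 0.366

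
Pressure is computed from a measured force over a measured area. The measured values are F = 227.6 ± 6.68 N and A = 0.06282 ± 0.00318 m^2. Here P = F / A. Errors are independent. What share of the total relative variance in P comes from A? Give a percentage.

74.8%

(δP/P)² = (1·δF/F)² + (-1·δA/A)²
  F term: (1×0.0293)² = 0.000861
  A term: (-1×0.0506)² = 0.00256
Total = 0.00342. Share from A = 0.00256/0.00342 = 0.748.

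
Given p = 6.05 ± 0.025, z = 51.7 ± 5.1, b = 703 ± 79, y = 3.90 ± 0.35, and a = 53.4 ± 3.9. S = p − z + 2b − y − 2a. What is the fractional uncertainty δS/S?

0.127

Absolute uncertainties add in quadrature for a linear combination:
  (δp)² = 0.000625;  (δz)² = 26.0;  (2·δb)² = 25000;  (δy)² = 0.122;  (2·δa)² = 60.8
δS = √(25100) = 158
S = 1250, so δS/S = 158/1250 = 0.127.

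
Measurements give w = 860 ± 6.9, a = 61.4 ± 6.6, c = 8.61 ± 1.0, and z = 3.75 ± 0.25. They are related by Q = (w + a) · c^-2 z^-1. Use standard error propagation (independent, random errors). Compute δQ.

0.802

Let u = w + a = 921. δu = √(δw² + δa²) = √(47.6 + 43.6) = 9.55, so δu/u = 0.0104.
Q is then a monomial in u, c, z:
δQ/Q = √((δu/u)² + (-2·δc/c)² + (-1·δz/z)²) = √(0.000107 + 0.0540 + 0.00444) = 0.242
Q = 3.31, so δQ = 0.242 × 3.31 = 0.802.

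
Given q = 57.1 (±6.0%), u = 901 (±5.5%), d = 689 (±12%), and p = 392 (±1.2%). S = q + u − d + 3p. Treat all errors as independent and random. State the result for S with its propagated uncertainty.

1450 ± 97.5

Each term contributes (cᵢ δxᵢ)² to (δS)²:
  (δq)² = 11.7;  (δu)² = 2460;  (δd)² = 6840;  (3·δp)² = 199
δS = √(9500) = 97.5
S = 1450.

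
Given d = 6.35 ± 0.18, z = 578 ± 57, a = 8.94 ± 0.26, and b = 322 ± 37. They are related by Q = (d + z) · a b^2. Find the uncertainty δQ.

Let u = d + z = 584. δu = √(δd² + δz²) = √(0.0324 + 3250) = 57.0, so δu/u = 0.0975.
Q is then a monomial in u, a, b:
δQ/Q = √((δu/u)² + (1·δa/a)² + (2·δb/b)²) = √(0.00951 + 0.000846 + 0.0528) = 0.251
Q = 5.42e+08, so δQ = 0.251 × 5.42e+08 = 1.36e+08.

1.36e+08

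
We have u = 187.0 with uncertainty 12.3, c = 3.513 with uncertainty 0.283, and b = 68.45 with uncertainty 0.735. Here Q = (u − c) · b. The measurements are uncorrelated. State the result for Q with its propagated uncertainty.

Let w = u − c = 183.5. δw = √(δu² + δc²) = √(151 + 0.0801) = 12.3, so δw/w = 0.0671.
Q is then a monomial in w, b:
δQ/Q = √((δw/w)² + (1·δb/b)²) = √(0.00450 + 0.000115) = 0.0679
Q = 12560, so δQ = 0.0679 × 12560 = 853.

12560 ± 853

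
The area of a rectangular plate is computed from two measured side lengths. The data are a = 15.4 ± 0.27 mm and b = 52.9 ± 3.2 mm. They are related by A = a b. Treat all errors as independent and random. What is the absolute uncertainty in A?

Since A is a product/quotient, work with relative uncertainties:
  (1·δa/a)² = (1×0.0175)² = 0.000307;  (1·δb/b)² = (1×0.0605)² = 0.00366
δA/A = √(0.00397) = 0.0630
A = 815 mm^2, so δA = 0.0630 × 815 = 51.3 mm^2.

51.3 mm^2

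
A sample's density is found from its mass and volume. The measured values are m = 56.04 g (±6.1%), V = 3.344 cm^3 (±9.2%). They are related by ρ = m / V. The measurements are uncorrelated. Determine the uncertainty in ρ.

Products/powers → add relative errors in quadrature, weighted by exponent:
  (1·δm/m)² = (1×0.0610)² = 0.00372;  (-1·δV/V)² = (-1×0.0920)² = 0.00846
δρ/ρ = √(0.0122) = 0.110
ρ = 16.76 g/cm^3, so δρ = 0.110 × 16.76 = 1.85 g/cm^3.

1.85 g/cm^3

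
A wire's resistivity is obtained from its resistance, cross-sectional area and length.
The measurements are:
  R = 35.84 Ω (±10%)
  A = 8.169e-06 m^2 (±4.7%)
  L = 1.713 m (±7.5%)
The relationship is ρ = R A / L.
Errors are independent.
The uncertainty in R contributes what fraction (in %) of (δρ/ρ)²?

(δρ/ρ)² = (1·δR/R)² + (1·δA/A)² + (-1·δL/L)²
  R term: (1×0.100)² = 0.0100
  A term: (1×0.0470)² = 0.00221
  L term: (-1×0.0750)² = 0.00562
Total = 0.0178. Share from R = 0.0100/0.0178 = 0.561.

56.1%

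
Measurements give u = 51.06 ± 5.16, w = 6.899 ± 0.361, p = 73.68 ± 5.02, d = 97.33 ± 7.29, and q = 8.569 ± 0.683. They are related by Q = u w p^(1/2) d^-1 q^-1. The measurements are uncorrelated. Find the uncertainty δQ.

Each factor contributes (exponent × relative error)² to (δQ/Q)²:
  (1·δu/u)² = (1×0.101)² = 0.0102;  (1·δw/w)² = (1×0.0523)² = 0.00274;  (½·δp/p)² = (0.5×0.0681)² = 0.00116;  (-1·δd/d)² = (-1×0.0749)² = 0.00561;  (-1·δq/q)² = (-1×0.0797)² = 0.00635
δQ/Q = √(0.0261) = 0.161
Q = 3.625, so δQ = 0.161 × 3.625 = 0.585.

0.585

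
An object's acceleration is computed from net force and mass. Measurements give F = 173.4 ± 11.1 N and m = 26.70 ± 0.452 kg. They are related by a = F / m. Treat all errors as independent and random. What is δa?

0.430 m/s^2

For a monomial a ∝ F, m^-1, fractional errors add in quadrature:
  (1·δF/F)² = (1×0.0640)² = 0.00410;  (-1·δm/m)² = (-1×0.0169)² = 0.000287
δa/a = √(0.00438) = 0.0662
a = 6.494 m/s^2, so δa = 0.0662 × 6.494 = 0.430 m/s^2.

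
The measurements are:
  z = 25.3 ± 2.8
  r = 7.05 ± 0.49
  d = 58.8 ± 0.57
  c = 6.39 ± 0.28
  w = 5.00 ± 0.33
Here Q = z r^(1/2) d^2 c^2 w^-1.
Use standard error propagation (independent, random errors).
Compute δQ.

3.05e+05

Products/powers → add relative errors in quadrature, weighted by exponent:
  (1·δz/z)² = (1×0.111)² = 0.0122;  (½·δr/r)² = (0.5×0.0695)² = 0.00121;  (2·δd/d)² = (2×0.00969)² = 0.000376;  (2·δc/c)² = (2×0.0438)² = 0.00768;  (-1·δw/w)² = (-1×0.0660)² = 0.00436
δQ/Q = √(0.0259) = 0.161
Q = 1.9e+06, so δQ = 0.161 × 1.9e+06 = 3.05e+05.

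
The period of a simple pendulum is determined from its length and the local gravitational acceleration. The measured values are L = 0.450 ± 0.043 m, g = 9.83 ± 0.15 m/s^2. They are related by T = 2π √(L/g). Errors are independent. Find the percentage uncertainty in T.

4.84%

For a monomial T ∝ L^(1/2), g^(-1/2), fractional errors add in quadrature:
  (½·δL/L)² = (0.5×0.0956)² = 0.00228;  (−½·δg/g)² = (-0.5×0.0153)² = 5.82e-05
δT/T = √(0.00234) = 0.0484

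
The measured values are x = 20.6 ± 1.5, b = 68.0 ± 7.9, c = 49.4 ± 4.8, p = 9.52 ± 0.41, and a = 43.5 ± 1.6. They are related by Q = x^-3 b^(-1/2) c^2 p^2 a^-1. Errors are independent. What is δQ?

0.0220

Q is a product of powers, so relative uncertainties combine in quadrature:
  (-3·δx/x)² = (-3×0.0728)² = 0.0477;  (−½·δb/b)² = (-0.5×0.116)² = 0.00337;  (2·δc/c)² = (2×0.0972)² = 0.0378;  (2·δp/p)² = (2×0.0431)² = 0.00742;  (-1·δa/a)² = (-1×0.0368)² = 0.00135
δQ/Q = √(0.0976) = 0.312
Q = 0.0705, so δQ = 0.312 × 0.0705 = 0.0220.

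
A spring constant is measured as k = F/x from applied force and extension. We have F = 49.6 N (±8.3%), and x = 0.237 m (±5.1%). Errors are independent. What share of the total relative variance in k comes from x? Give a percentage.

(δk/k)² = (1·δF/F)² + (-1·δx/x)²
  F term: (1×0.0830)² = 0.00689
  x term: (-1×0.0510)² = 0.00260
Total = 0.00949. Share from x = 0.00260/0.00949 = 0.274.

27.4%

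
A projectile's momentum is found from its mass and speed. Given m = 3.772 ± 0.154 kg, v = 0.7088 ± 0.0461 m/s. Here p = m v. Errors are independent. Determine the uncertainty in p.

0.205 kg·m/s

p is a product of powers, so relative uncertainties combine in quadrature:
  (1·δm/m)² = (1×0.0408)² = 0.00167;  (1·δv/v)² = (1×0.0650)² = 0.00423
δp/p = √(0.00590) = 0.0768
p = 2.674 kg·m/s, so δp = 0.0768 × 2.674 = 0.205 kg·m/s.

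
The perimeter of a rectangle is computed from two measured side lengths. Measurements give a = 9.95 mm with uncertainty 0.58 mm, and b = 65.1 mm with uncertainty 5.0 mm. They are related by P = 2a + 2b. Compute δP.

P is a linear combination, so absolute uncertainties add in quadrature:
  (2·δa)² = 1.35;  (2·δb)² = 100
δP = √(101) = 10.1 mm

10.1 mm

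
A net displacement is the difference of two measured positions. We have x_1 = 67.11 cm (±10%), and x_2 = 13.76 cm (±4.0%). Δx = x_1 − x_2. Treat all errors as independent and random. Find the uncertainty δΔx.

Sums and differences: (δΔx)² = Σ (cᵢ δxᵢ)².
  (δx_1)² = 45.0;  (δx_2)² = 0.303
δΔx = √(45.3) = 6.73 cm

6.73 cm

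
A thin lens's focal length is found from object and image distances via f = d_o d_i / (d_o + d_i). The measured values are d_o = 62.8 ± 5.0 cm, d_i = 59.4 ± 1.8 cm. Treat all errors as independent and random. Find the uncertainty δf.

1.27 cm

∂f/∂d_o = (d_i/(d_o+d_i))² = 0.236;  ∂f/∂d_i = (d_o/(d_o+d_i))² = 0.264
δf = √((∂f/∂d_o · δd_o)² + (∂f/∂d_i · δd_i)²) = √(1.40 + 0.226) = 1.27 cm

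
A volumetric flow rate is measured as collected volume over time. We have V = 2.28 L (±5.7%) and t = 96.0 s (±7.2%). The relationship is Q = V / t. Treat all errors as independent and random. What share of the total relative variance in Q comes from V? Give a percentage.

(δQ/Q)² = (1·δV/V)² + (-1·δt/t)²
  V term: (1×0.0570)² = 0.00325
  t term: (-1×0.0720)² = 0.00518
Total = 0.00843. Share from V = 0.00325/0.00843 = 0.385.

38.5%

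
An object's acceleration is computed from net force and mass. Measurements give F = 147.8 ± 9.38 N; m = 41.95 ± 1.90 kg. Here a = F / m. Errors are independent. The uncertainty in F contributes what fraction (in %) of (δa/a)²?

66.3%

(δa/a)² = (1·δF/F)² + (-1·δm/m)²
  F term: (1×0.0635)² = 0.00403
  m term: (-1×0.0453)² = 0.00205
Total = 0.00608. Share from F = 0.00403/0.00608 = 0.663.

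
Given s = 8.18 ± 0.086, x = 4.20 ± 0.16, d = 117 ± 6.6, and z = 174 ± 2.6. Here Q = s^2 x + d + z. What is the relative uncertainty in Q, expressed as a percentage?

2.47%

Let p = s^2·x = 281. δp/p = √((2·δs/s)² + (1·δx/x)²) = √(0.000442 + 0.00145) = 0.0435, so δp = 12.2.
Q = p + d + z: δQ = √(δp² + δd² + δz²) = √(150 + 43.6 + 6.76) = 14.1
Q = 572, so δQ/Q = 14.1/572 = 0.0247.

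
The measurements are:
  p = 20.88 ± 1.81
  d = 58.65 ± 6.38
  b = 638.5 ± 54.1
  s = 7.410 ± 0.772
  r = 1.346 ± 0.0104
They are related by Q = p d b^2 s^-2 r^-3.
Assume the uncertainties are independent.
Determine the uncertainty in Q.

Since Q is a product/quotient, work with relative uncertainties:
  (1·δp/p)² = (1×0.0867)² = 0.00751;  (1·δd/d)² = (1×0.109)² = 0.0118;  (2·δb/b)² = (2×0.0847)² = 0.0287;  (-2·δs/s)² = (-2×0.104)² = 0.0434;  (-3·δr/r)² = (-3×0.00773)² = 0.000537
δQ/Q = √(0.0920) = 0.303
Q = 3.729e+06, so δQ = 0.303 × 3.729e+06 = 1.13e+06.

1.13e+06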